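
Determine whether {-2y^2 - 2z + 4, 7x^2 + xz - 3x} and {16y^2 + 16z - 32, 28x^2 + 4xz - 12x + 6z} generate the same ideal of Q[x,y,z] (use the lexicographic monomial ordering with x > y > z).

No, the ideals differ.

Two ideals are equal iff their reduced Gröbner bases coincide (the reduced basis is unique for a fixed ordering).
Buchberger on the first generating set:
f_1 = -2y^2 - 2z + 4, LT = y^2.
f_2 = 7x^2 + xz - 3x, LT = x^2.

The S-polynomials (S(f_1,f_2)) all reduce to 0 modulo the current basis, so we have a Gröbner basis.
Inter-reduce: drop elements whose leading term is divisible by another's, tail-reduce, and make monic.
Reduced Gröbner basis: {x^2 + 1/7xz - 3/7x, y^2 + z - 2}.

Buchberger on the second generating set:
h_1 = 16y^2 + 16z - 32, LT = y^2.
h_2 = 28x^2 + 4xz - 12x + 6z, LT = x^2.

The S-polynomials (S(h_1,h_2)) all reduce to 0 modulo the current basis, so we have a Gröbner basis.
Inter-reduce: drop elements whose leading term is divisible by another's, tail-reduce, and make monic.
Reduced Gröbner basis: {x^2 + 1/7xz - 3/7x + 3/14z, y^2 + z - 2}.

The bases are distinct; the ideals are different.
The same test decides containment: I ⊆ J iff every generator of I reduces to 0 modulo a Gröbner basis of J.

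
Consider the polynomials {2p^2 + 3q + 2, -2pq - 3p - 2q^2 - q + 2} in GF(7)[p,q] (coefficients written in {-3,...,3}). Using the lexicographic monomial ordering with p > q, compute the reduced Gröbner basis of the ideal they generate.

G = {p - 2q^3 - 2q^2 + 2, q^4 - q^3 + 2q^2 + q - 2}

The reduced Gröbner basis is the canonical form of the ideal for this ordering.

f_1 = 2p^2 + 3q + 2, LT = p^2.
f_2 = -2pq - 3p - 2q^2 - q + 2, LT = pq.

S(f_1,f_2): lcm = p^2q. S = 2p^2 - pq^2 + 3pq + p - 2q^2 + q.
  reduce S modulo (f_1, f_2):
  remainder 3p + q^3 + q^2 - 1 ≠ 0; add g_3 = 3p + q^3 + q^2 - 1 to the basis.

S(f_1,g_3): lcm = p^2. S = 2pq^3 + 2pq^2 - 2p - 2q + 1.
  reduce S modulo (f_1, f_2, g_3):
  remainder -2q^4 + 2q^3 + 3q^2 - 2q - 3 ≠ 0; add g_4 = -2q^4 + 2q^3 + 3q^2 - 2q - 3 to the basis.

The other S-polynomials (S(f_2,g_3), S(f_1,g_4), S(f_2,g_4), S(g_3,g_4)) all reduce to 0 modulo the current basis, so we have a Gröbner basis.
Inter-reduce: drop elements whose leading term is divisible by another's, tail-reduce, and make monic.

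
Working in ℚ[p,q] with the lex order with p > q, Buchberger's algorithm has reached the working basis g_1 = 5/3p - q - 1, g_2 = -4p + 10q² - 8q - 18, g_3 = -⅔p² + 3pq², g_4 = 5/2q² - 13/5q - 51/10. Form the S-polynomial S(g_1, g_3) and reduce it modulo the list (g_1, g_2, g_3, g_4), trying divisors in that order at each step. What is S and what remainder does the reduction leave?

S(g_1, g_3) = 9/2pq² - ⅗pq - ⅗p; remainder on division = 63387/6250q + 63387/6250.

lcm(LM(g_1), LM(g_3)) = p².
S = (lcm/LT(g_1))·g_1 − (lcm/LT(g_3))·g_3 = 9/2pq² - ⅗pq - ⅗p.
Reduce S modulo (g_1, g_2, g_3, g_4) in that order:
  leading term pq²: subtract (27/10q²)·g_1 from 9/2pq² - ⅗pq - ⅗p → -⅗pq - ⅗p + 27/10q³ + 27/10q²
  leading term pq: subtract (-9/25q)·g_1 from -⅗pq - ⅗p + 27/10q³ + 27/10q² → -⅗p + 27/10q³ + 117/50q² - 9/25q
  leading term p: subtract (-9/25)·g_1 from -⅗p + 27/10q³ + 117/50q² - 9/25q → 27/10q³ + 117/50q² - 18/25q - 9/25
  leading term q³: subtract (27/25q)·g_4 from 27/10q³ + 117/50q² - 18/25q - 9/25 → 1287/250q² + 1197/250q - 9/25
  leading term q²: subtract (1287/625)·g_4 from 1287/250q² + 1197/250q - 9/25 → 63387/6250q + 63387/6250
  leading term q: no divisor's leading term divides it; move 63387/6250q to the remainder.
  leading term 1: no divisor's leading term divides it; move 63387/6250 to the remainder.
The remainder 63387/6250q + 63387/6250 is nonzero, so it would be added as the next basis element.
An S-polynomial is built so that the two leading terms cancel; whether anything survives reduction is exactly the Gröbner-basis criterion.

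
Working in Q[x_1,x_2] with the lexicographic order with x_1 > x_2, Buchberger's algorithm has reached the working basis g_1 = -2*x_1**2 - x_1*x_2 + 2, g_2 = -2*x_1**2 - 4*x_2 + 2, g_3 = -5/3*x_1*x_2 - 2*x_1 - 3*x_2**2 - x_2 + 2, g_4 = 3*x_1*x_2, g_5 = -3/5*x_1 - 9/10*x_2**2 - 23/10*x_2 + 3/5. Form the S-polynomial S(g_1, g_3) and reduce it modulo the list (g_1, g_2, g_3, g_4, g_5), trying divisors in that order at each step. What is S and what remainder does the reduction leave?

S(g_1, g_3) = -6/5*x_1**2 - 13/10*x_1*x_2**2 - 3/5*x_1*x_2 + 6/5*x_1 - x_2; remainder on division = 117/50*x_2**3 - 51/50*x_2**2 - 23/25*x_2.

lcm(LM(g_1), LM(g_3)) = x_1**2*x_2.
S = (lcm/LT(g_1))·g_1 − (lcm/LT(g_3))·g_3 = -6/5*x_1**2 - 13/10*x_1*x_2**2 - 3/5*x_1*x_2 + 6/5*x_1 - x_2.
Reduce S modulo (g_1, g_2, g_3, g_4, g_5) in that order:
  leading term x_1**2: subtract (3/5)·g_1 from -6/5*x_1**2 - 13/10*x_1*x_2**2 - 3/5*x_1*x_2 + 6/5*x_1 - x_2 → -13/10*x_1*x_2**2 + 6/5*x_1 - x_2 - 6/5
  leading term x_1*x_2**2: subtract (39/50*x_2)·g_3 from -13/10*x_1*x_2**2 + 6/5*x_1 - x_2 - 6/5 → 39/25*x_1*x_2 + 6/5*x_1 + 117/50*x_2**3 + 39/50*x_2**2 - 64/25*x_2 - 6/5
  leading term x_1*x_2: subtract (-117/125)·g_3 from 39/25*x_1*x_2 + 6/5*x_1 + 117/50*x_2**3 + 39/50*x_2**2 - 64/25*x_2 - 6/5 → -84/125*x_1 + 117/50*x_2**3 - 507/250*x_2**2 - 437/125*x_2 + 84/125
  leading term x_1: subtract (28/25)·g_5 from -84/125*x_1 + 117/50*x_2**3 - 507/250*x_2**2 - 437/125*x_2 + 84/125 → 117/50*x_2**3 - 51/50*x_2**2 - 23/25*x_2
  leading term x_2**3: no divisor's leading term divides it; move 117/50*x_2**3 to the remainder.
  leading term x_2**2: no divisor's leading term divides it; move -51/50*x_2**2 to the remainder.
  leading term x_2: no divisor's leading term divides it; move -23/25*x_2 to the remainder.
The remainder 117/50*x_2**3 - 51/50*x_2**2 - 23/25*x_2 is nonzero, so it would be added as the next basis element.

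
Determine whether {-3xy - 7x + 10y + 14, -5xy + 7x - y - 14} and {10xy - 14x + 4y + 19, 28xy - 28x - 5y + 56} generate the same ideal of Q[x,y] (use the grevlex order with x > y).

For a fixed monomial order, each ideal has a unique reduced Gröbner basis; comparing bases decides equality.
Buchberger on the first generating set:
f_1 = -3xy - 7x + 10y + 14, LT = xy.
f_2 = -5xy + 7x - y - 14, LT = xy.

S(f_1,f_2): lcm = xy. S = 56/15x - 53/15y - 112/15.
  reduce S modulo (f_1, f_2):
  remainder 56/15x - 53/15y - 112/15 ≠ 0; add g_3 = 56/15x - 53/15y - 112/15 to the basis.

S(f_1,g_3): lcm = xy. S = 53/56y^2 + 7/3x - 4/3y - 14/3.
  reduce S modulo (f_1, f_2, g_3):
  remainder 53/56y^2 + 7/8y ≠ 0; add g_4 = 53/56y^2 + 7/8y to the basis.

The other S-polynomials (S(f_2,g_3), S(f_1,g_4), S(f_2,g_4), S(g_3,g_4)) all reduce to 0 modulo the current basis, so we have a Gröbner basis.
Inter-reduce: drop elements whose leading term is divisible by another's, tail-reduce, and make monic.
Reduced Gröbner basis: {y^2 + 49/53y, x - 53/56y - 2}.

Buchberger on the second generating set:
h_1 = 10xy - 14x + 4y + 19, LT = xy.
h_2 = 28xy - 28x - 5y + 56, LT = xy.

S(h_1,h_2): lcm = xy. S = -2/5x + 81/140y - 1/10.
  reduce S modulo (h_1, h_2):
  remainder -2/5x + 81/140y - 1/10 ≠ 0; add k_3 = -2/5x + 81/140y - 1/10 to the basis.

S(h_1,k_3): lcm = xy. S = 81/56y^2 - 7/5x + 3/20y + 19/10.
  reduce S modulo (h_1, h_2, k_3):
  remainder 81/56y^2 - 15/8y + 9/4 ≠ 0; add k_4 = 81/56y^2 - 15/8y + 9/4 to the basis.

The other S-polynomials (S(h_2,k_3), S(h_1,k_4), S(h_2,k_4), S(k_3,k_4)) all reduce to 0 modulo the current basis, so we have a Gröbner basis.
Inter-reduce: drop elements whose leading term is divisible by another's, tail-reduce, and make monic.
Reduced Gröbner basis: {y^2 - 35/27y + 14/9, x - 81/56y + 1/4}.

Since the reduced bases disagree, the two ideals are not the same.

No, the ideals differ.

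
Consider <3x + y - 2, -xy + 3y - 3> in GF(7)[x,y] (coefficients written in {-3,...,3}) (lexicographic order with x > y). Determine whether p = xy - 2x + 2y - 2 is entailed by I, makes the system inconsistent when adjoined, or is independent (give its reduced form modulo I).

xy - 2x + 2y - 2 is independent of I; its normal form modulo I is y + 3.

First compute the reduced Gröbner basis of I by Buchberger's algorithm.
f_1 = 3x + y - 2, LT = x.
f_2 = -xy + 3y - 3, LT = xy.

S(f_1,f_2): lcm = xy. S = -2y^{2} - 3.
  leading term y^{2}: no divisor's leading term divides it; move -2y^{2} to the remainder.
  leading term 1: no divisor's leading term divides it; move -3 to the remainder.
  remainder -2y^{2} - 3 ≠ 0; add h_3 = -2y^{2} - 3 to the basis.

The other S-polynomials (S(f_1,h_3), S(f_2,h_3)) all reduce to 0 modulo the current basis, so we have a Gröbner basis.
Inter-reduce: drop elements whose leading term is divisible by another's, tail-reduce, and make monic.
Reduced Gröbner basis: {x - 2y - 3, y^{2} - 2}.
Label its elements g_1 = x - 2y - 3, g_2 = y^{2} - 2.

Reduce p = xy - 2x + 2y - 2 modulo G:
  leading term xy: subtract (y)·g_1 from xy - 2x + 2y - 2 → -2x + 2y^{2} - 2y - 2
  leading term x: subtract (-2)·g_1 from -2x + 2y^{2} - 2y - 2 → 2y^{2} + y - 1
  leading term y^{2}: subtract (2)·g_2 from 2y^{2} + y - 1 → y + 3
  leading term y: no divisor's leading term divides it; move y to the remainder.
  leading term 1: no divisor's leading term divides it; move 3 to the remainder.
  normal form = y + 3.
The normal form is nonzero, so p ∉ I. Since p minus its normal form lies in I, I + (p) = I + (r) where r = y + 3; decide whether this ideal is the whole ring.
Run Buchberger on G together with r (pairs among the g_i already reduce to 0 since G is a Gröbner basis):
g_1 = x - 2y - 3, LT = x.
g_2 = y^{2} - 2, LT = y^{2}.
r = y + 3, LT = y.

The S-polynomials (S(g_1,g_2), S(g_1,r), S(g_2,r)) all reduce to 0 modulo the current basis, so we have a Gröbner basis.
Inter-reduce: drop elements whose leading term is divisible by another's, tail-reduce, and make monic.
Reduced Gröbner basis: {x + 3, y + 3}.
The reduced Gröbner basis of I + (p) is {x + 3, y + 3} ≠ {1}, a proper ideal, so the enlarged system stays consistent: p is independent of I, with normal form y + 3.

The remainder on division by a Gröbner basis is unique — it is the normal form.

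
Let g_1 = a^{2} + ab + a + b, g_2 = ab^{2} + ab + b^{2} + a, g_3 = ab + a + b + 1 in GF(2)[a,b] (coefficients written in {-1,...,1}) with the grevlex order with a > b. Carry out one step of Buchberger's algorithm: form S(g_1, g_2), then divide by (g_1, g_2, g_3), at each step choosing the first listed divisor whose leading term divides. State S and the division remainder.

lcm(LM(g_1), LM(g_2)) = a^{2}b^{2}.
S = (lcm/LT(g_1))·g_1 − (lcm/LT(g_2))·g_2 = ab^{3} + a^{2}b + b^{3} + a^{2}.
Reduce S modulo (g_1, g_2, g_3) in that order:
  leading term ab^{3}: subtract (b)·g_2 from ab^{3} + a^{2}b + b^{3} + a^{2} → a^{2}b + ab^{2} + a^{2} + ab
  leading term a^{2}b: subtract (b)·g_1 from a^{2}b + ab^{2} + a^{2} + ab → a^{2} + b^{2}
  leading term a^{2}: subtract (1)·g_1 from a^{2} + b^{2} → ab + b^{2} + a + b
  leading term ab: subtract (1)·g_3 from ab + b^{2} + a + b → b^{2} + 1
  leading term b^{2}: no divisor's leading term divides it; move b^{2} to the remainder.
  leading term 1: no divisor's leading term divides it; move 1 to the remainder.
The remainder b^{2} + 1 is nonzero, so it would be added as the next basis element.

S(g_1, g_2) = ab^{3} + a^{2}b + b^{3} + a^{2}; remainder on division = b^{2} + 1.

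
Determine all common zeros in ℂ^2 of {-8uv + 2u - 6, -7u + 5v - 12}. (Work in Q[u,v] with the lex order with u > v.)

Compute a lex Gröbner basis by Buchberger's algorithm.
f_1 = -8uv + 2u - 6, LT = uv.
f_2 = -7u + 5v - 12, LT = u.

S(f_1,f_2): lcm = uv. S = -1/4u + 5/7v^2 - 12/7v + 3/4.
  leading term u: subtract (1/28)·f_2 from -1/4u + 5/7v^2 - 12/7v + 3/4 → 5/7v^2 - 53/28v + 33/28
  leading term v^2: no divisor's leading term divides it; move 5/7v^2 to the remainder.
  leading term v: no divisor's leading term divides it; move -53/28v to the remainder.
  leading term 1: no divisor's leading term divides it; move 33/28 to the remainder.
  remainder 5/7v^2 - 53/28v + 33/28 ≠ 0; add h_3 = 5/7v^2 - 53/28v + 33/28 to the basis.

S(f_1,h_3): lcm = uv^2. S = 12/5uv - 33/20u + 3/4v.
  leading term uv: subtract (-3/10)·f_1 from 12/5uv - 33/20u + 3/4v → -21/20u + 3/4v - 9/5
  leading term u: subtract (3/20)·f_2 from -21/20u + 3/4v - 9/5 → 0
  remainder 0.

S(f_2,h_3): leading monomials are coprime, so the S-polynomial reduces to 0 (Buchberger's first criterion).
Every S-polynomial of the final basis reduces to 0, so we have a Gröbner basis.
Inter-reduce: drop elements whose leading term is divisible by another's, tail-reduce, and make monic.
Reduced Gröbner basis: {u - 5/7v + 12/7, v^2 - 53/20v + 33/20}.

The lex basis is triangular: the last element involves only v. Solving v^2 - 53/20v + 33/20 = 0 gives v ∈ {1, 33/20}; substituting each value into the earlier elements determines the remaining variables.
  v = 1: the earlier basis element becomes u + 1 = 0, giving u = -1 — point (-1, 1).
  v = 33/20: the earlier basis element becomes u + 15/28 = 0, giving u = -15/28 — point (-15/28, 33/20).
Each listed point satisfies every original equation (direct substitution).
Zero-dimensionality of the ideal guarantees finitely many solutions over ℂ.

{(-1, 1), (-15/28, 33/20)}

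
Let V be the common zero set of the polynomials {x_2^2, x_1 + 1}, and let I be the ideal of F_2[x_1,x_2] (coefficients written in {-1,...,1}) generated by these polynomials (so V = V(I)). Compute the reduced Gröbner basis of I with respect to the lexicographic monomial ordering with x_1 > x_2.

The reduced Gröbner basis is the canonical form of the ideal for this ordering.

f_1 = x_2^2, LT = x_2^2.
f_2 = x_1 + 1, LT = x_1.

The S-polynomials (S(f_1,f_2)) all reduce to 0 modulo the current basis, so we have a Gröbner basis.

G = {x_1 + 1, x_2^2}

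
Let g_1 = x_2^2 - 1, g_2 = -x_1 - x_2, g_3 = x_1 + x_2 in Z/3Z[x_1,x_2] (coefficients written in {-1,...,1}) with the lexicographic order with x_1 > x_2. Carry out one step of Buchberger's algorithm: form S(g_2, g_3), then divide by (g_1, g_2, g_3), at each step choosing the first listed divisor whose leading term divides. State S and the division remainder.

lcm(LM(g_2), LM(g_3)) = x_1.
S = (lcm/LT(g_2))·g_2 − (lcm/LT(g_3))·g_3 = 0.
Reduce S modulo (g_1, g_2, g_3) in that order:
The remainder is 0, so this S-polynomial contributes no new basis element.
This is the inner loop of Buchberger's algorithm — each nonzero remainder becomes a new basis element.

S(g_2, g_3) = 0; remainder on division = 0.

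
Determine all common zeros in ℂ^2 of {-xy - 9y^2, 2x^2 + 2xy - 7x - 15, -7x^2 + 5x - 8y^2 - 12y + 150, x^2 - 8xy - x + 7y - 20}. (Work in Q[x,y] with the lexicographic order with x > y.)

Compute a lex Gröbner basis by Buchberger's algorithm.
f_1 = -xy - 9y^2, LT = xy.
f_2 = 2x^2 + 2xy - 7x - 15, LT = x^2.
f_3 = -7x^2 + 5x - 8y^2 - 12y + 150, LT = x^2.
f_4 = x^2 - 8xy - x + 7y - 20, LT = x^2.

S(f_1,f_2): lcm = x^2y. S = 8xy^2 + 7/2xy + 15/2y.
  leading term xy^2: subtract (-8y)·f_1 from 8xy^2 + 7/2xy + 15/2y → 7/2xy - 72y^3 + 15/2y
  leading term xy: subtract (-7/2)·f_1 from 7/2xy - 72y^3 + 15/2y → -72y^3 - 63/2y^2 + 15/2y
  leading term y^3: no divisor's leading term divides it; move -72y^3 to the remainder.
  leading term y^2: no divisor's leading term divides it; move -63/2y^2 to the remainder.
  leading term y: no divisor's leading term divides it; move 15/2y to the remainder.
  remainder -72y^3 - 63/2y^2 + 15/2y ≠ 0; add h_5 = -72y^3 - 63/2y^2 + 15/2y to the basis.

S(f_1,f_3): lcm = x^2y. S = 9xy^2 + 5/7xy - 8/7y^3 - 12/7y^2 + 150/7y.
  leading term xy^2: subtract (-9y)·f_1 from 9xy^2 + 5/7xy - 8/7y^3 - 12/7y^2 + 150/7y → 5/7xy - 575/7y^3 - 12/7y^2 + 150/7y
  leading term xy: subtract (-5/7)·f_1 from 5/7xy - 575/7y^3 - 12/7y^2 + 150/7y → -575/7y^3 - 57/7y^2 + 150/7y
  leading term y^3: subtract (575/504)·h_5 from -575/7y^3 - 57/7y^2 + 150/7y → 3113/112y^2 + 4325/336y
  leading term y^2: no divisor's leading term divides it; move 3113/112y^2 to the remainder.
  leading term y: no divisor's leading term divides it; move 4325/336y to the remainder.
  remainder 3113/112y^2 + 4325/336y ≠ 0; add h_6 = 3113/112y^2 + 4325/336y to the basis.

S(f_1,f_4): lcm = x^2y. S = 17xy^2 + xy - 7y^2 + 20y.
  leading term xy^2: subtract (-17y)·f_1 from 17xy^2 + xy - 7y^2 + 20y → xy - 153y^3 - 7y^2 + 20y
  leading term xy: subtract (-1)·f_1 from xy - 153y^3 - 7y^2 + 20y → -153y^3 - 16y^2 + 20y
  leading term y^3: subtract (17/8)·h_5 from -153y^3 - 16y^2 + 20y → 815/16y^2 + 65/16y
  leading term y^2: subtract (5705/3113)·h_6 from 815/16y^2 + 65/16y → -182365/9339y
  leading term y: no divisor's leading term divides it; move -182365/9339y to the remainder.
  remainder -182365/9339y ≠ 0; add h_7 = -182365/9339y to the basis.

S(f_2,f_3): lcm = x^2. S = xy - 39/14x - 8/7y^2 - 12/7y + 195/14.
  leading term xy: subtract (-1)·f_1 from xy - 39/14x - 8/7y^2 - 12/7y + 195/14 → -39/14x - 71/7y^2 - 12/7y + 195/14
  leading term x: no divisor's leading term divides it; move -39/14x to the remainder.
  leading term y^2: subtract (-1136/3113)·h_6 from -71/7y^2 - 12/7y + 195/14 → 195007/65373y + 195/14
  leading term y: subtract (-195007/1276555)·h_7 from 195007/65373y + 195/14 → 195/14
  leading term 1: no divisor's leading term divides it; move 195/14 to the remainder.
  remainder -39/14x + 195/14 ≠ 0; add h_8 = -39/14x + 195/14 to the basis.

The other S-polynomials (S(f_2,f_4), S(f_3,f_4), S(f_1,h_5), S(f_2,h_5), S(f_3,h_5), S(f_4,h_5), S(f_1,h_6), S(f_2,h_6), S(f_3,h_6), S(f_4,h_6), S(h_5,h_6), S(f_1,h_7), S(f_2,h_7), S(f_3,h_7), S(f_4,h_7), S(h_5,h_7), S(h_6,h_7), S(f_1,h_8), S(f_2,h_8), S(f_3,h_8), S(f_4,h_8), S(h_5,h_8), S(h_6,h_8), S(h_7,h_8)) all reduce to 0 modulo the current basis, so we have a Gröbner basis.
Inter-reduce: drop elements whose leading term is divisible by another's, tail-reduce, and make monic.
Reduced Gröbner basis: {x - 5, y}.

From the last basis element, y = 0, so y takes values in {0}. Each choice, substituted upward through the basis, yields the corresponding point(s) of the solution set.
  y = 0: the earlier basis element becomes x - 5 = 0, giving x = 5 — point (5, 0).
Each listed point satisfies every original equation (direct substitution).

{(5, 0)}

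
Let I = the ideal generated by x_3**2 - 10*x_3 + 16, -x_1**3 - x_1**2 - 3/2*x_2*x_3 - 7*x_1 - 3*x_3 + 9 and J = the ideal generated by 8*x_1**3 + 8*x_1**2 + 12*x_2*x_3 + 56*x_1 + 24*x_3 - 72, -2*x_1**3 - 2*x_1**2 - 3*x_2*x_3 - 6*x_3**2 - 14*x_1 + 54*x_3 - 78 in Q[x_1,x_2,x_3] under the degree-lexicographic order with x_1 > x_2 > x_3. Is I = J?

Yes, the ideals are equal.

Equality of ideals is decidable: compute both reduced Gröbner bases (unique for the ordering) and check whether they agree.
Buchberger on the first generating set:
f_1 = x_3**2 - 10*x_3 + 16, LT = x_3**2.
f_2 = -x_1**3 - x_1**2 - 3/2*x_2*x_3 - 7*x_1 - 3*x_3 + 9, LT = x_1**3.

The S-polynomials (S(f_1,f_2)) all reduce to 0 modulo the current basis, so we have a Gröbner basis.
Inter-reduce: drop elements whose leading term is divisible by another's, tail-reduce, and make monic.
Reduced Gröbner basis: {x_1**3 + x_1**2 + 3/2*x_2*x_3 + 7*x_1 + 3*x_3 - 9, x_3**2 - 10*x_3 + 16}.

Buchberger on the second generating set:
h_1 = 8*x_1**3 + 8*x_1**2 + 12*x_2*x_3 + 56*x_1 + 24*x_3 - 72, LT = x_1**3.
h_2 = -2*x_1**3 - 2*x_1**2 - 3*x_2*x_3 - 6*x_3**2 - 14*x_1 + 54*x_3 - 78, LT = x_1**3.

S(h_1,h_2): lcm = x_1**3. S = -3*x_3**2 + 30*x_3 - 48.
  leading term x_3**2: no divisor's leading term divides it; move -3*x_3**2 to the remainder.
  leading term x_3: no divisor's leading term divides it; move 30*x_3 to the remainder.
  leading term 1: no divisor's leading term divides it; move -48 to the remainder.
  remainder -3*x_3**2 + 30*x_3 - 48 ≠ 0; add k_3 = -3*x_3**2 + 30*x_3 - 48 to the basis.

The other S-polynomials (S(h_1,k_3), S(h_2,k_3)) all reduce to 0 modulo the current basis, so we have a Gröbner basis.
Inter-reduce: drop elements whose leading term is divisible by another's, tail-reduce, and make monic.
Reduced Gröbner basis: {x_1**3 + x_1**2 + 3/2*x_2*x_3 + 7*x_1 + 3*x_3 - 9, x_3**2 - 10*x_3 + 16}.

Same reduced basis, so the two generating sets span the same ideal.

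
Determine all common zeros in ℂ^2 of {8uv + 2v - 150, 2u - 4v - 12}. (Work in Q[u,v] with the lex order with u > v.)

Compute a lex Gröbner basis by Buchberger's algorithm.
f_1 = 8uv + 2v - 150, LT = uv.
f_2 = 2u - 4v - 12, LT = u.

S(f_1,f_2): lcm = uv. S = 2v^2 + 25/4v - 75/4.
  reduce S modulo (f_1, f_2):
  remainder 2v^2 + 25/4v - 75/4 ≠ 0; add h_3 = 2v^2 + 25/4v - 75/4 to the basis.

The other S-polynomials (S(f_1,h_3), S(f_2,h_3)) all reduce to 0 modulo the current basis, so we have a Gröbner basis.
Inter-reduce: drop elements whose leading term is divisible by another's, tail-reduce, and make monic.
Reduced Gröbner basis: {u - 2v - 6, v^2 + 25/8v - 75/8}.

The lex basis is triangular: the last element involves only v. Solving v^2 + 25/8v - 75/8 = 0 gives v ∈ {-5, 15/8}; substituting each value into the earlier elements determines the remaining variables.
  v = -5: the earlier basis element becomes u + 4 = 0, giving u = -4 — point (-4, -5).
  v = 15/8: the earlier basis element becomes u - 39/4 = 0, giving u = 39/4 — point (39/4, 15/8).

{(-4, -5), (39/4, 15/8)}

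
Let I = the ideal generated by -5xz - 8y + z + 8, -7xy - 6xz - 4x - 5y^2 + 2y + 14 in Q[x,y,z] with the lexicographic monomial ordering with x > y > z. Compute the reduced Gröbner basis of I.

G = {xy + 4/7x + 5/7y^2 - 58/35y + 6/35z - 22/35, xz + 8/5y - 1/5z - 8/5, y^2z - 56/25y^2 - 51/25yz + 24/25y + 6/25z^2 - 18/25z + 32/25}

f_1 = -5xz - 8y + z + 8, LT = xz.
f_2 = -7xy - 6xz - 4x - 5y^2 + 2y + 14, LT = xy.

S(f_1,f_2): lcm = xyz. S = -6/7xz^2 - 4/7xz - 5/7y^2z + 8/5y^2 + 3/35yz - 8/5y + 2z.
  leading term xz^2: subtract (6/35z)·f_1 from -6/7xz^2 - 4/7xz - 5/7y^2z + 8/5y^2 + 3/35yz - 8/5y + 2z → -4/7xz - 5/7y^2z + 8/5y^2 + 51/35yz - 8/5y - 6/35z^2 + 22/35z
  leading term xz: subtract (4/35)·f_1 from -4/7xz - 5/7y^2z + 8/5y^2 + 51/35yz - 8/5y - 6/35z^2 + 22/35z → -5/7y^2z + 8/5y^2 + 51/35yz - 24/35y - 6/35z^2 + 18/35z - 32/35
  leading term y^2z: no divisor's leading term divides it; move -5/7y^2z to the remainder.
  leading term y^2: no divisor's leading term divides it; move 8/5y^2 to the remainder.
  leading term yz: no divisor's leading term divides it; move 51/35yz to the remainder.
  leading term y: no divisor's leading term divides it; move -24/35y to the remainder.
  leading term z^2: no divisor's leading term divides it; move -6/35z^2 to the remainder.
  leading term z: no divisor's leading term divides it; move 18/35z to the remainder.
  leading term 1: no divisor's leading term divides it; move -32/35 to the remainder.
  remainder -5/7y^2z + 8/5y^2 + 51/35yz - 24/35y - 6/35z^2 + 18/35z - 32/35 ≠ 0; add g_3 = -5/7y^2z + 8/5y^2 + 51/35yz - 24/35y - 6/35z^2 + 18/35z - 32/35 to the basis.

S(f_1,g_3): lcm = xy^2z. S = 56/25xy^2 + 51/25xyz - 24/25xy - 6/25xz^2 + 18/25xz - 32/25x + 8/5y^3 - 1/5y^2z - 8/5y^2.
  leading term xy^2: subtract (-8/25y)·f_2 from 56/25xy^2 + 51/25xyz - 24/25xy - 6/25xz^2 + 18/25xz - 32/25x + 8/5y^3 - 1/5y^2z - 8/5y^2 → 3/25xyz - 56/25xy - 6/25xz^2 + 18/25xz - 32/25x - 1/5y^2z - 24/25y^2 + 112/25y
  leading term xyz: subtract (-3/125y)·f_1 from 3/25xyz - 56/25xy - 6/25xz^2 + 18/25xz - 32/25x - 1/5y^2z - 24/25y^2 + 112/25y → -56/25xy - 6/25xz^2 + 18/25xz - 32/25x - 1/5y^2z - 144/125y^2 + 3/125yz + 584/125y
  leading term xy: subtract (8/25)·f_2 from -56/25xy - 6/25xz^2 + 18/25xz - 32/25x - 1/5y^2z - 144/125y^2 + 3/125yz + 584/125y → -6/25xz^2 + 66/25xz - 1/5y^2z + 56/125y^2 + 3/125yz + 504/125y - 112/25
  leading term xz^2: subtract (6/125z)·f_1 from -6/25xz^2 + 66/25xz - 1/5y^2z + 56/125y^2 + 3/125yz + 504/125y - 112/25 → 66/25xz - 1/5y^2z + 56/125y^2 + 51/125yz + 504/125y - 6/125z^2 - 48/125z - 112/25
  leading term xz: subtract (-66/125)·f_1 from 66/25xz - 1/5y^2z + 56/125y^2 + 51/125yz + 504/125y - 6/125z^2 - 48/125z - 112/25 → -1/5y^2z + 56/125y^2 + 51/125yz - 24/125y - 6/125z^2 + 18/125z - 32/125
  leading term y^2z: subtract (7/25)·g_3 from -1/5y^2z + 56/125y^2 + 51/125yz - 24/125y - 6/125z^2 + 18/125z - 32/125 → 0
  remainder 0.

S(f_2,g_3): lcm = xy^2z. S = 56/25xy^2 + 6/7xyz^2 + 457/175xyz - 24/25xy - 6/25xz^2 + 18/25xz - 32/25x + 5/7y^3z - 2/7y^2z - 2yz.
  leading term xy^2: subtract (-8/25y)·f_2 from 56/25xy^2 + 6/7xyz^2 + 457/175xyz - 24/25xy - 6/25xz^2 + 18/25xz - 32/25x + 5/7y^3z - 2/7y^2z - 2yz → 6/7xyz^2 + 121/175xyz - 56/25xy - 6/25xz^2 + 18/25xz - 32/25x + 5/7y^3z - 8/5y^3 - 2/7y^2z + 16/25y^2 - 2yz + 112/25y
  leading term xyz^2: subtract (-6/35yz)·f_1 from 6/7xyz^2 + 121/175xyz - 56/25xy - 6/25xz^2 + 18/25xz - 32/25x + 5/7y^3z - 8/5y^3 - 2/7y^2z + 16/25y^2 - 2yz + 112/25y → 121/175xyz - 56/25xy - 6/25xz^2 + 18/25xz - 32/25x + 5/7y^3z - 8/5y^3 - 58/35y^2z + 16/25y^2 + 6/35yz^2 - 22/35yz + 112/25y
  leading term xyz: subtract (-121/875y)·f_1 from 121/175xyz - 56/25xy - 6/25xz^2 + 18/25xz - 32/25x + 5/7y^3z - 8/5y^3 - 58/35y^2z + 16/25y^2 + 6/35yz^2 - 22/35yz + 112/25y → -56/25xy - 6/25xz^2 + 18/25xz - 32/25x + 5/7y^3z - 8/5y^3 - 58/35y^2z - 408/875y^2 + 6/35yz^2 - 429/875yz + 4888/875y
  leading term xy: subtract (8/25)·f_2 from -56/25xy - 6/25xz^2 + 18/25xz - 32/25x + 5/7y^3z - 8/5y^3 - 58/35y^2z - 408/875y^2 + 6/35yz^2 - 429/875yz + 4888/875y → -6/25xz^2 + 66/25xz + 5/7y^3z - 8/5y^3 - 58/35y^2z + 992/875y^2 + 6/35yz^2 - 429/875yz + 4328/875y - 112/25
  leading term xz^2: subtract (6/125z)·f_1 from -6/25xz^2 + 66/25xz + 5/7y^3z - 8/5y^3 - 58/35y^2z + 992/875y^2 + 6/35yz^2 - 429/875yz + 4328/875y - 112/25 → 66/25xz + 5/7y^3z - 8/5y^3 - 58/35y^2z + 992/875y^2 + 6/35yz^2 - 93/875yz + 4328/875y - 6/125z^2 - 48/125z - 112/25
  leading term xz: subtract (-66/125)·f_1 from 66/25xz + 5/7y^3z - 8/5y^3 - 58/35y^2z + 992/875y^2 + 6/35yz^2 - 93/875yz + 4328/875y - 6/125z^2 - 48/125z - 112/25 → 5/7y^3z - 8/5y^3 - 58/35y^2z + 992/875y^2 + 6/35yz^2 - 93/875yz + 632/875y - 6/125z^2 + 18/125z - 32/125
  leading term y^3z: subtract (-y)·g_3 from 5/7y^3z - 8/5y^3 - 58/35y^2z + 992/875y^2 + 6/35yz^2 - 93/875yz + 632/875y - 6/125z^2 + 18/125z - 32/125 → -1/5y^2z + 56/125y^2 + 51/125yz - 24/125y - 6/125z^2 + 18/125z - 32/125
  leading term y^2z: subtract (7/25)·g_3 from -1/5y^2z + 56/125y^2 + 51/125yz - 24/125y - 6/125z^2 + 18/125z - 32/125 → 0
  remainder 0.

Every S-polynomial of the final basis reduces to 0, so we have a Gröbner basis.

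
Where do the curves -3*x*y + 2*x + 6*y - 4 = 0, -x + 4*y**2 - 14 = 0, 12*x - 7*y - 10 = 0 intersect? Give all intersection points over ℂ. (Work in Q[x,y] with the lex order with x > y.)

Compute a lex Gröbner basis by Buchberger's algorithm.
f_1 = -3*x*y + 2*x + 6*y - 4, LT = x*y.
f_2 = -x + 4*y**2 - 14, LT = x.
f_3 = 12*x - 7*y - 10, LT = x.

S(f_1,f_2): lcm = x*y. S = -2/3*x + 4*y**3 - 16*y + 4/3.
  reduce S modulo (f_1, f_2, f_3):
  remainder 4*y**3 - 8/3*y**2 - 16*y + 32/3 ≠ 0; add h_4 = 4*y**3 - 8/3*y**2 - 16*y + 32/3 to the basis.

S(f_1,f_3): lcm = x*y. S = -2/3*x + 7/12*y**2 - 7/6*y + 4/3.
  reduce S modulo (f_1, f_2, f_3, h_4):
  remainder -25/12*y**2 - 7/6*y + 32/3 ≠ 0; add h_5 = -25/12*y**2 - 7/6*y + 32/3 to the basis.

S(f_2,f_3): lcm = x. S = -4*y**2 + 7/12*y + 89/6.
  reduce S modulo (f_1, f_2, f_3, h_4, h_5):
  remainder 847/300*y - 847/150 ≠ 0; add h_6 = 847/300*y - 847/150 to the basis.

The other S-polynomials (S(f_1,h_4), S(f_2,h_4), S(f_3,h_4), S(f_1,h_5), S(f_2,h_5), S(f_3,h_5), S(h_4,h_5), S(f_1,h_6), S(f_2,h_6), S(f_3,h_6), S(h_4,h_6), S(h_5,h_6)) all reduce to 0 modulo the current basis, so we have a Gröbner basis.
Inter-reduce: drop elements whose leading term is divisible by another's, tail-reduce, and make monic.
Reduced Gröbner basis: {x - 2, y - 2}.

A lex Gröbner basis eliminates variables successively. Here y - 2 depends only on y, with roots {2}; lifting each root through the earlier basis elements recovers the full solutions.
  y = 2: the earlier basis element becomes x - 2 = 0, giving x = 2 — point (2, 2).
Zero-dimensionality of the ideal guarantees finitely many solutions over ℂ.

{(2, 2)}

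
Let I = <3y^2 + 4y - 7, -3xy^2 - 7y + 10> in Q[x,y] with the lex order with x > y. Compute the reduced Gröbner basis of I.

G = {x + 9/49y - 58/49, y^2 + 4/3y - 7/3}

f_1 = 3y^2 + 4y - 7, LT = y^2.
f_2 = -3xy^2 - 7y + 10, LT = xy^2.

S(f_1,f_2): lcm = xy^2. S = 4/3xy - 7/3x - 7/3y + 10/3.
  leading term xy: no divisor's leading term divides it; move 4/3xy to the remainder.
  leading term x: no divisor's leading term divides it; move -7/3x to the remainder.
  leading term y: no divisor's leading term divides it; move -7/3y to the remainder.
  leading term 1: no divisor's leading term divides it; move 10/3 to the remainder.
  remainder 4/3xy - 7/3x - 7/3y + 10/3 ≠ 0; add g_3 = 4/3xy - 7/3x - 7/3y + 10/3 to the basis.

S(f_1,g_3): lcm = xy^2. S = 37/12xy - 7/3x + 7/4y^2 - 5/2y.
  leading term xy: subtract (37/16)·g_3 from 37/12xy - 7/3x + 7/4y^2 - 5/2y → 49/16x + 7/4y^2 + 139/48y - 185/24
  leading term x: no divisor's leading term divides it; move 49/16x to the remainder.
  leading term y^2: subtract (7/12)·f_1 from 7/4y^2 + 139/48y - 185/24 → 9/16y - 29/8
  leading term y: no divisor's leading term divides it; move 9/16y to the remainder.
  leading term 1: no divisor's leading term divides it; move -29/8 to the remainder.
  remainder 49/16x + 9/16y - 29/8 ≠ 0; add g_4 = 49/16x + 9/16y - 29/8 to the basis.

S(f_2,g_3): lcm = xy^2. S = 7/4xy + 7/4y^2 - 1/6y - 10/3.
  leading term xy: subtract (21/16)·g_3 from 7/4xy + 7/4y^2 - 1/6y - 10/3 → 49/16x + 7/4y^2 + 139/48y - 185/24
  leading term x: subtract (1)·g_4 from 49/16x + 7/4y^2 + 139/48y - 185/24 → 7/4y^2 + 7/3y - 49/12
  leading term y^2: subtract (7/12)·f_1 from 7/4y^2 + 7/3y - 49/12 → 0
  remainder 0.

S(f_1,g_4): leading monomials are coprime, so the S-polynomial reduces to 0 (Buchberger's first criterion).
S(f_2,g_4): lcm = xy^2. S = -9/49y^3 + 58/49y^2 + 7/3y - 10/3.
  leading term y^3: subtract (-3/49y)·f_1 from -9/49y^3 + 58/49y^2 + 7/3y - 10/3 → 10/7y^2 + 40/21y - 10/3
  leading term y^2: subtract (10/21)·f_1 from 10/7y^2 + 40/21y - 10/3 → 0
  remainder 0.

S(g_3,g_4): lcm = xy. S = -7/4x - 9/49y^2 - 111/196y + 5/2.
  leading term x: subtract (-4/7)·g_4 from -7/4x - 9/49y^2 - 111/196y + 5/2 → -9/49y^2 - 12/49y + 3/7
  leading term y^2: subtract (-3/49)·f_1 from -9/49y^2 - 12/49y + 3/7 → 0
  remainder 0.

Every S-polynomial of the final basis reduces to 0, so we have a Gröbner basis.
Inter-reduce: drop elements whose leading term is divisible by another's, tail-reduce, and make monic.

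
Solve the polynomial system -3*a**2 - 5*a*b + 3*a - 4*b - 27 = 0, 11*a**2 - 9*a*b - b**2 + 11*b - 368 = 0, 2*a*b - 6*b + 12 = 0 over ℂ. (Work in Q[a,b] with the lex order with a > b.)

{(5, -3)}

Compute a lex Gröbner basis by Buchberger's algorithm.
f_1 = -3*a**2 - 5*a*b + 3*a - 4*b - 27, LT = a**2.
f_2 = 11*a**2 - 9*a*b - b**2 + 11*b - 368, LT = a**2.
f_3 = 2*a*b - 6*b + 12, LT = a*b.

S(f_1,f_2): lcm = a**2. S = 82/33*a*b - a + 1/11*b**2 + 1/3*b + 467/11.
  leading term a*b: subtract (41/33)·f_3 from 82/33*a*b - a + 1/11*b**2 + 1/3*b + 467/11 → -a + 1/11*b**2 + 257/33*b + 303/11
  leading term a: no divisor's leading term divides it; move -a to the remainder.
  leading term b**2: no divisor's leading term divides it; move 1/11*b**2 to the remainder.
  leading term b: no divisor's leading term divides it; move 257/33*b to the remainder.
  leading term 1: no divisor's leading term divides it; move 303/11 to the remainder.
  remainder -a + 1/11*b**2 + 257/33*b + 303/11 ≠ 0; add h_4 = -a + 1/11*b**2 + 257/33*b + 303/11 to the basis.

S(f_1,f_3): lcm = a**2*b. S = 5/3*a*b**2 + 2*a*b - 6*a + 4/3*b**2 + 9*b.
  leading term a*b**2: subtract (5/6*b)·f_3 from 5/3*a*b**2 + 2*a*b - 6*a + 4/3*b**2 + 9*b → 2*a*b - 6*a + 19/3*b**2 - b
  leading term a*b: subtract (1)·f_3 from 2*a*b - 6*a + 19/3*b**2 - b → -6*a + 19/3*b**2 + 5*b - 12
  leading term a: subtract (6)·h_4 from -6*a + 19/3*b**2 + 5*b - 12 → 191/33*b**2 - 459/11*b - 1950/11
  leading term b**2: no divisor's leading term divides it; move 191/33*b**2 to the remainder.
  leading term b: no divisor's leading term divides it; move -459/11*b to the remainder.
  leading term 1: no divisor's leading term divides it; move -1950/11 to the remainder.
  remainder 191/33*b**2 - 459/11*b - 1950/11 ≠ 0; add h_5 = 191/33*b**2 - 459/11*b - 1950/11 to the basis.

S(f_2,f_3): lcm = a**2*b. S = -9/11*a*b**2 + 3*a*b - 6*a - 1/11*b**3 + b**2 - 368/11*b.
  leading term a*b**2: subtract (-9/22*b)·f_3 from -9/11*a*b**2 + 3*a*b - 6*a - 1/11*b**3 + b**2 - 368/11*b → 3*a*b - 6*a - 1/11*b**3 - 16/11*b**2 - 314/11*b
  leading term a*b: subtract (3/2)·f_3 from 3*a*b - 6*a - 1/11*b**3 - 16/11*b**2 - 314/11*b → -6*a - 1/11*b**3 - 16/11*b**2 - 215/11*b - 18
  leading term a: subtract (6)·h_4 from -6*a - 1/11*b**3 - 16/11*b**2 - 215/11*b - 18 → -1/11*b**3 - 2*b**2 - 729/11*b - 2016/11
  leading term b**3: subtract (-3/191*b)·h_5 from -1/11*b**3 - 2*b**2 - 729/11*b - 2016/11 → -5579/2101*b**2 - 145089/2101*b - 2016/11
  leading term b**2: subtract (-16737/36481)·h_5 from -5579/2101*b**2 - 145089/2101*b - 2016/11 → -3217662/36481*b - 9652986/36481
  leading term b: no divisor's leading term divides it; move -3217662/36481*b to the remainder.
  leading term 1: no divisor's leading term divides it; move -9652986/36481 to the remainder.
  remainder -3217662/36481*b - 9652986/36481 ≠ 0; add h_6 = -3217662/36481*b - 9652986/36481 to the basis.

The other S-polynomials (S(f_1,h_4), S(f_2,h_4), S(f_3,h_4), S(f_1,h_5), S(f_2,h_5), S(f_3,h_5), S(h_4,h_5), S(f_1,h_6), S(f_2,h_6), S(f_3,h_6), S(h_4,h_6), S(h_5,h_6)) all reduce to 0 modulo the current basis, so we have a Gröbner basis.
Inter-reduce: drop elements whose leading term is divisible by another's, tail-reduce, and make monic.
Reduced Gröbner basis: {a - 5, b + 3}.

Since the basis is lex-ordered, b + 3 is univariate in b. Its roots are {-3}. Back-substituting each root into the other basis elements fixes the other coordinates.
  b = -3: the earlier basis element becomes a - 5 = 0, giving a = 5 — point (5, -3).
Substituting each solution back into the original system confirms all equations vanish.
A lex Gröbner basis triangularizes the system, enabling back-substitution.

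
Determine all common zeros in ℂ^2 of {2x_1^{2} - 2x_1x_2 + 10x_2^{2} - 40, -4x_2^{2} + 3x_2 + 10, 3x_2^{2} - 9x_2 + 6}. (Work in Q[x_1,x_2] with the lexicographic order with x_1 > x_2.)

{(0, 2), (2, 2)}

Compute a lex Gröbner basis by Buchberger's algorithm.
f_1 = 2x_1^{2} - 2x_1x_2 + 10x_2^{2} - 40, LT = x_1^{2}.
f_2 = -4x_2^{2} + 3x_2 + 10, LT = x_2^{2}.
f_3 = 3x_2^{2} - 9x_2 + 6, LT = x_2^{2}.

S(f_2,f_3): lcm = x_2^{2}. S = \tfrac{9}{4}x_2 - \tfrac{9}{2}.
  leading term x_2: no divisor's leading term divides it; move \tfrac{9}{4}x_2 to the remainder.
  leading term 1: no divisor's leading term divides it; move -\tfrac{9}{2} to the remainder.
  remainder \tfrac{9}{4}x_2 - \tfrac{9}{2} ≠ 0; add h_4 = \tfrac{9}{4}x_2 - \tfrac{9}{2} to the basis.

The other S-polynomials (S(f_1,f_2), S(f_1,f_3), S(f_1,h_4), S(f_2,h_4), S(f_3,h_4)) all reduce to 0 modulo the current basis, so we have a Gröbner basis.
Inter-reduce: drop elements whose leading term is divisible by another's, tail-reduce, and make monic.
Reduced Gröbner basis: {x_1^{2} - 2x_1, x_2 - 2}.

A lex Gröbner basis eliminates variables successively. Here x_2 - 2 depends only on x_2, with roots {2}; lifting each root through the earlier basis elements recovers the full solutions.
  x_2 = 2: the earlier basis element becomes x_1^{2} - 2x_1 = 0, giving x_1 = 0, 2 — points (0, 2), (2, 2).
Check: every point annihilates each of the original generators.
Zero-dimensionality of the ideal guarantees finitely many solutions over ℂ.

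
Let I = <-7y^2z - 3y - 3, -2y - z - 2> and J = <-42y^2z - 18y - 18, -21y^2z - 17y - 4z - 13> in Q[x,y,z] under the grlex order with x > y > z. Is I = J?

Since reduced Gröbner bases are canonical representatives of ideals under a given ordering, it suffices to compute and compare them.
Buchberger on the first generating set:
f_1 = -7y^2z - 3y - 3, LT = y^2z.
f_2 = -2y - z - 2, LT = y.

S(f_1,f_2): lcm = y^2z. S = -1/2yz^2 - yz + 3/7y + 3/7.
  reduce S modulo (f_1, f_2):
  remainder 1/4z^3 + z^2 + 11/14z ≠ 0; add g_3 = 1/4z^3 + z^2 + 11/14z to the basis.

The other S-polynomials (S(f_1,g_3), S(f_2,g_3)) all reduce to 0 modulo the current basis, so we have a Gröbner basis.
Inter-reduce: drop elements whose leading term is divisible by another's, tail-reduce, and make monic.
Reduced Gröbner basis: {z^3 + 4z^2 + 22/7z, y + 1/2z + 1}.

Buchberger on the second generating set:
h_1 = -42y^2z - 18y - 18, LT = y^2z.
h_2 = -21y^2z - 17y - 4z - 13, LT = y^2z.

S(h_1,h_2): lcm = y^2z. S = -8/21y - 4/21z - 4/21.
  reduce S modulo (h_1, h_2):
  remainder -8/21y - 4/21z - 4/21 ≠ 0; add k_3 = -8/21y - 4/21z - 4/21 to the basis.

S(h_1,k_3): lcm = y^2z. S = -1/2yz^2 - 1/2yz + 3/7y + 3/7.
  reduce S modulo (h_1, h_2, k_3):
  remainder 1/4z^3 + 1/2z^2 + 1/28z + 3/14 ≠ 0; add k_4 = 1/4z^3 + 1/2z^2 + 1/28z + 3/14 to the basis.

The other S-polynomials (S(h_2,k_3), S(h_1,k_4), S(h_2,k_4), S(k_3,k_4)) all reduce to 0 modulo the current basis, so we have a Gröbner basis.
Inter-reduce: drop elements whose leading term is divisible by another's, tail-reduce, and make monic.
Reduced Gröbner basis: {z^3 + 2z^2 + 1/7z + 6/7, y + 1/2z + 1/2}.

Since the reduced bases disagree, the two ideals are not the same.

No, the ideals differ.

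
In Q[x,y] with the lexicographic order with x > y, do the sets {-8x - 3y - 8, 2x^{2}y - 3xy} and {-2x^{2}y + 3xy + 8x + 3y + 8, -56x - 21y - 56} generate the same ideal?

For a fixed monomial order, each ideal has a unique reduced Gröbner basis; comparing bases decides equality.
Buchberger on the first generating set:
f_1 = -8x - 3y - 8, LT = x.
f_2 = 2x^{2}y - 3xy, LT = x^{2}y.

S(f_1,f_2): lcm = x^{2}y. S = \tfrac{3}{8}xy^{2} + \tfrac{5}{2}xy.
  reduce S modulo (f_1, f_2):
  remainder -\tfrac{9}{64}y^{3} - \tfrac{21}{16}y^{2} - \tfrac{5}{2}y ≠ 0; add g_3 = -\tfrac{9}{64}y^{3} - \tfrac{21}{16}y^{2} - \tfrac{5}{2}y to the basis.

The other S-polynomials (S(f_1,g_3), S(f_2,g_3)) all reduce to 0 modulo the current basis, so we have a Gröbner basis.
Inter-reduce: drop elements whose leading term is divisible by another's, tail-reduce, and make monic.
Reduced Gröbner basis: {x + \tfrac{3}{8}y + 1, y^{3} + \tfrac{28}{3}y^{2} + \tfrac{160}{9}y}.

Buchberger on the second generating set:
h_1 = -2x^{2}y + 3xy + 8x + 3y + 8, LT = x^{2}y.
h_2 = -56x - 21y - 56, LT = x.

S(h_1,h_2): lcm = x^{2}y. S = -\tfrac{3}{8}xy^{2} - \tfrac{5}{2}xy - 4x - \tfrac{3}{2}y - 4.
  reduce S modulo (h_1, h_2):
  remainder \tfrac{9}{64}y^{3} + \tfrac{21}{16}y^{2} + \tfrac{5}{2}y ≠ 0; add k_3 = \tfrac{9}{64}y^{3} + \tfrac{21}{16}y^{2} + \tfrac{5}{2}y to the basis.

The other S-polynomials (S(h_1,k_3), S(h_2,k_3)) all reduce to 0 modulo the current basis, so we have a Gröbner basis.
Inter-reduce: drop elements whose leading term is divisible by another's, tail-reduce, and make monic.
Reduced Gröbner basis: {x + \tfrac{3}{8}y + 1, y^{3} + \tfrac{28}{3}y^{2} + \tfrac{160}{9}y}.

These coincide, so the ideals are equal.

Yes, the ideals are equal.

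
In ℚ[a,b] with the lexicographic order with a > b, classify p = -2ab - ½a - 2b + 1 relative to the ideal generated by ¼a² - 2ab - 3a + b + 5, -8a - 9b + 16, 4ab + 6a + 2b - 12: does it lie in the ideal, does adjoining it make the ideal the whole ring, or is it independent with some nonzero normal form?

First compute the reduced Gröbner basis of I by Buchberger's algorithm.
f_1 = ¼a² - 2ab - 3a + b + 5, LT = a².
f_2 = -8a - 9b + 16, LT = a.
f_3 = 4ab + 6a + 2b - 12, LT = ab.

S(f_1,f_2): lcm = a². S = -73/8ab - 10a + 4b + 20.
  leading term ab: subtract (73/64b)·f_2 from -73/8ab - 10a + 4b + 20 → -10a + 657/64b² - 57/4b + 20
  leading term a: subtract (5/4)·f_2 from -10a + 657/64b² - 57/4b + 20 → 657/64b² - 3b
  leading term b²: no divisor's leading term divides it; move 657/64b² to the remainder.
  leading term b: no divisor's leading term divides it; move -3b to the remainder.
  remainder 657/64b² - 3b ≠ 0; add h_4 = 657/64b² - 3b to the basis.

S(f_1,f_3): lcm = a²b. S = -3/2a² - 8ab² - 25/2ab + 3a + 4b² + 20b.
  leading term a²: subtract (-6)·f_1 from -3/2a² - 8ab² - 25/2ab + 3a + 4b² + 20b → -8ab² - 49/2ab - 15a + 4b² + 26b + 30
  leading term ab²: subtract (b²)·f_2 from -8ab² - 49/2ab - 15a + 4b² + 26b + 30 → -49/2ab - 15a + 9b³ - 12b² + 26b + 30
  leading term ab: subtract (49/16b)·f_2 from -49/2ab - 15a + 9b³ - 12b² + 26b + 30 → -15a + 9b³ + 249/16b² - 23b + 30
  leading term a: subtract (15/8)·f_2 from -15a + 9b³ + 249/16b² - 23b + 30 → 9b³ + 249/16b² - 49/8b
  leading term b³: subtract (64/73b)·h_4 from 9b³ + 249/16b² - 49/8b → 21249/1168b² - 49/8b
  leading term b²: subtract (9444/5329)·h_4 from 21249/1168b² - 49/8b → -34465/42632b
  leading term b: no divisor's leading term divides it; move -34465/42632b to the remainder.
  remainder -34465/42632b ≠ 0; add h_5 = -34465/42632b to the basis.

The other S-polynomials (S(f_2,f_3), S(f_1,h_4), S(f_2,h_4), S(f_3,h_4), S(f_1,h_5), S(f_2,h_5), S(f_3,h_5), S(h_4,h_5)) all reduce to 0 modulo the current basis, so we have a Gröbner basis.
Inter-reduce: drop elements whose leading term is divisible by another's, tail-reduce, and make monic.
Reduced Gröbner basis: {a - 2, b}.
Label its elements g_1 = a - 2, g_2 = b.

Reduce p = -2ab - ½a - 2b + 1 modulo G:
  leading term ab: subtract (-2b)·g_1 from -2ab - ½a - 2b + 1 → -½a - 6b + 1
  leading term a: subtract (-½)·g_1 from -½a - 6b + 1 → -6b
  leading term b: subtract (-6)·g_2 from -6b → 0
  normal form = 0.
Since the normal form is 0, p ∈ I.

Ideal membership is decidable via reduction modulo a Gröbner basis.

-2ab - ½a - 2b + 1 lies in I (it reduces to 0).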